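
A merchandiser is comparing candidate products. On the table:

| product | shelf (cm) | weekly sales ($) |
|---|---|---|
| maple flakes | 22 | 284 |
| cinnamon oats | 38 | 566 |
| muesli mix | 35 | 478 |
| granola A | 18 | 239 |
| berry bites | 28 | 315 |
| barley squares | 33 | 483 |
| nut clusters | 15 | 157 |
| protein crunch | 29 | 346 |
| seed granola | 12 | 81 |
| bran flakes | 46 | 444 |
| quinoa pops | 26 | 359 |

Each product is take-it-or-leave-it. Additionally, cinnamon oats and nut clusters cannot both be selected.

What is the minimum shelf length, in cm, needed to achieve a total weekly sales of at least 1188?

86

Need the lightest bundle worth ≥ 1188.
muesli mix + granola A + barley squares: 1200 weekly sales at 86 cm.
Any bundle with less than 86 cm falls short of 1188.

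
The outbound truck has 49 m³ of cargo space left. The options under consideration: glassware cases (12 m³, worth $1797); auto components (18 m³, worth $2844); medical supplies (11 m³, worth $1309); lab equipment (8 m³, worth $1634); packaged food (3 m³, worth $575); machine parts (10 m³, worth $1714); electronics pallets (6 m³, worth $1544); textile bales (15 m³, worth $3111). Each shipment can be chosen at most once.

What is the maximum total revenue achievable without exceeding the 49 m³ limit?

Ranking by ratio (revenue/m³): electronics pallets 257.33, textile bales 207.40, lab equipment 204.25, packaged food 191.67.
Greedy by ratio would take lab equipment + packaged food + machine parts + electronics pallets + textile bales: 42 m³ used, total 8578.
The 11 m³ tied up in lab equipment and packaged food is better spent on auto components — total rises to 9213 (49 m³).
Runner-up auto components + lab equipment + electronics pallets + textile bales tops out at 9133.

9213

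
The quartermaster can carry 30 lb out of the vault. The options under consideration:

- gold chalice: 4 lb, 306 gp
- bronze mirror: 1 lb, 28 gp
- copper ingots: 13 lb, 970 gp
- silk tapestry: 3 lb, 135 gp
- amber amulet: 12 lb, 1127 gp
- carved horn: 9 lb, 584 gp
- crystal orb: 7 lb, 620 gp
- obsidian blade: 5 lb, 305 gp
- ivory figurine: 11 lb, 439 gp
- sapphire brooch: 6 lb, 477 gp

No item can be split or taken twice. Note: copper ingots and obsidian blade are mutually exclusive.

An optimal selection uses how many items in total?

The maximum value within 30 lb is 2558.
One optimal bundle: gold chalice + bronze mirror + amber amulet + crystal orb + sapphire brooch (30 lb).
All optima have 5 items.

5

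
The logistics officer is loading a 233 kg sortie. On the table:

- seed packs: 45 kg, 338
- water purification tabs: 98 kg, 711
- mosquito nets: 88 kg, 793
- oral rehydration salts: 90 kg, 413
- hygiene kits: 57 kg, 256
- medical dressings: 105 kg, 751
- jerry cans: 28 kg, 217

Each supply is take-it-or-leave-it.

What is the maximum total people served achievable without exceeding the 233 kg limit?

Ranking by ratio (people served/kg): mosquito nets 9.01, jerry cans 7.75, seed packs 7.51, water purification tabs 7.26.
Taking the top-ratio supplies first gives seed packs + mosquito nets + hygiene kits + jerry cans for 1604 (218 kg).
The 85 kg tied up in hygiene kits and jerry cans is better spent on water purification tabs — total rises to 1842 (231 kg).
An exhaustive check of the 128 subsets confirms 1842.

1842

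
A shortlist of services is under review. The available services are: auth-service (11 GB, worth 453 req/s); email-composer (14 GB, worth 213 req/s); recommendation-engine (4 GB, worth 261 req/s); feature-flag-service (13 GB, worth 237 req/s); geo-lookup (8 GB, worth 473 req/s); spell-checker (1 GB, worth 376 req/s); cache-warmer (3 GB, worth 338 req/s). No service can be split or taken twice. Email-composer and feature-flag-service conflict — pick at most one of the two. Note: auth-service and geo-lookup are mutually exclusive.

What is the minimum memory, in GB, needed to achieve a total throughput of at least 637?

4

Minimise GB subject to total throughput ≥ 637.
Taking spell-checker + cache-warmer gives 714 (≥ 637) for 4 GB.
Below 4 GB the best achievable stays under 637.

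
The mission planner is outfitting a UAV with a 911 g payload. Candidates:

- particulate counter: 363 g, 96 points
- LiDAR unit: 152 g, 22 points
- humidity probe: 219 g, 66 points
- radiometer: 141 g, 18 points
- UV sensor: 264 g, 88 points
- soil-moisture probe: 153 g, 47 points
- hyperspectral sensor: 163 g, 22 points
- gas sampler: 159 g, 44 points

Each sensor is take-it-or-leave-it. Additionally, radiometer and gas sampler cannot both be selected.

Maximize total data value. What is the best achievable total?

253

Ranking by ratio (data value/g): UV sensor 0.33, soil-moisture probe 0.31, humidity probe 0.30, gas sampler 0.28.
The ratio heuristic lands on humidity probe + UV sensor + soil-moisture probe + gas sampler (245) but leaves 116 g idle.
Dropping UV sensor frees 264 g; slotting in particulate counter (363 g) lifts the total to 253 at 894 g.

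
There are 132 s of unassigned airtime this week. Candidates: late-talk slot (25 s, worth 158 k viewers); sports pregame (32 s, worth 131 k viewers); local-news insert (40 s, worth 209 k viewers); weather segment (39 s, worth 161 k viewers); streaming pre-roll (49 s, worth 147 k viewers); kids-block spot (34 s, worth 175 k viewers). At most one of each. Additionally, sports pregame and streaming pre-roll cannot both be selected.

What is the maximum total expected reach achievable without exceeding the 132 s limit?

673

Density check — late-talk slot 6.32, local-news insert 5.22, kids-block spot 5.15, weather segment 4.13 are the best per s.
The ratio ordering already packs tightly: late-talk slot + sports pregame + local-news insert + kids-block spot, 131 s, 673.
Next best is late-talk slot + sports pregame + weather segment + kids-block spot at 625 (130 s) — short by 48.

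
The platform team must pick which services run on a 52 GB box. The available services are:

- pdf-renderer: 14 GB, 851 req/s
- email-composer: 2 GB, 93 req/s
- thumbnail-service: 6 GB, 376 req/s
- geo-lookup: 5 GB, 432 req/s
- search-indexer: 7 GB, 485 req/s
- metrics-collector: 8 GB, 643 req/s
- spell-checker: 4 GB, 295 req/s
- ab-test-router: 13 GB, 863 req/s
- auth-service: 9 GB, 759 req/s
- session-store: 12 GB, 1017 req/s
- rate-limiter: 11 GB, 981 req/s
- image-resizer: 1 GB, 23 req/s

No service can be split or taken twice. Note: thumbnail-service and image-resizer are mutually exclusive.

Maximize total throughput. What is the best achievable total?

4317

Density check — rate-limiter 89.18, geo-lookup 86.40, session-store 84.75 are the best per GB.
Greedy by ratio would take email-composer + geo-lookup + metrics-collector + spell-checker + auth-service + session-store + rate-limiter + image-resizer: 52 GB used, total 4243.
The 7 GB tied up in email-composer and spell-checker and image-resizer is better spent on search-indexer — total rises to 4317 (52 GB).
Every other selection either busts 52 GB or breaks a pairing rule or fails to beat 4317.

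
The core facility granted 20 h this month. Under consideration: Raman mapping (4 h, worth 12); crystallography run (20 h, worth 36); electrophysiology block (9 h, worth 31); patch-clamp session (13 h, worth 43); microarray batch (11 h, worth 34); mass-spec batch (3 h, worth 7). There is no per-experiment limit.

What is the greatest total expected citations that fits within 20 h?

65

Filling by ratio: 2×electrophysiology block for 62, with 2 h left unused.
Dropping electrophysiology block frees 9 h; slotting in microarray batch (11 h) lifts the total to 65 at 20 h.
Nothing else within 20 h beats 65.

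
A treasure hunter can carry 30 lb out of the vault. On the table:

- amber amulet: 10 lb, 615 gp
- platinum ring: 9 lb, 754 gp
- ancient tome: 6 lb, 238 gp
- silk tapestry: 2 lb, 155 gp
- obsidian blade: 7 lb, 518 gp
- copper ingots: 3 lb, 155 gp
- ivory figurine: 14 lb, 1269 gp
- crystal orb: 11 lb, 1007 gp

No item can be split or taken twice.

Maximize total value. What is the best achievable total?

2586

The ratio ordering already packs tightly: silk tapestry + copper ingots + ivory figurine + crystal orb, 30 lb, 2586.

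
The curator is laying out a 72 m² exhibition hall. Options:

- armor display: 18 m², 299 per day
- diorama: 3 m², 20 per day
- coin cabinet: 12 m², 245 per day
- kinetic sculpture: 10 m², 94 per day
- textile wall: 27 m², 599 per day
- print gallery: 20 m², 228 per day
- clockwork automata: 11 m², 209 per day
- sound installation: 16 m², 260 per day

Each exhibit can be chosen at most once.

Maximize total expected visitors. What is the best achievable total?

Best packing: armor display + diorama + coin cabinet + textile wall + clockwork automata — 71 m², 1372 total.
The closest alternative, armor display + textile wall + clockwork automata + sound installation, reaches only 1367.

1372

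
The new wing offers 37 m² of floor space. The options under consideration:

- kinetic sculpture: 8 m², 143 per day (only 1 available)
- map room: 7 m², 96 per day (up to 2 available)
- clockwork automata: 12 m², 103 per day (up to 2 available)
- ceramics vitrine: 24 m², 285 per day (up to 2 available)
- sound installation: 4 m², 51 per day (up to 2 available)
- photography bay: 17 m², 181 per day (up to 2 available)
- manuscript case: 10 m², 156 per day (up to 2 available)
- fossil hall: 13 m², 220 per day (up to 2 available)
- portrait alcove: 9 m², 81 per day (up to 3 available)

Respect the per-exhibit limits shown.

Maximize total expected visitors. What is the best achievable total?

596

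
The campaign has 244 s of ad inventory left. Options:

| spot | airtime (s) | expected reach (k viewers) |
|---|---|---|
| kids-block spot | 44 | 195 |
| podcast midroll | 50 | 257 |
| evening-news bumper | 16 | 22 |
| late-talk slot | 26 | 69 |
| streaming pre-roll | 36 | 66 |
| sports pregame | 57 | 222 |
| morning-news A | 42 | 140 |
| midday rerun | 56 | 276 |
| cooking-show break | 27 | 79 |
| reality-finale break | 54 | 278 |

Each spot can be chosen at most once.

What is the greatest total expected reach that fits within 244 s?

Taking the top-ratio spots first gives kids-block spot + podcast midroll + midday rerun + cooking-show break + reality-finale break for 1085 (231 s).
The 44 s tied up in kids-block spot is better spent on sports pregame — total rises to 1112 (244 s).
The closest alternative, podcast midroll + late-talk slot + sports pregame + midday rerun + reality-finale break, reaches only 1102.

1112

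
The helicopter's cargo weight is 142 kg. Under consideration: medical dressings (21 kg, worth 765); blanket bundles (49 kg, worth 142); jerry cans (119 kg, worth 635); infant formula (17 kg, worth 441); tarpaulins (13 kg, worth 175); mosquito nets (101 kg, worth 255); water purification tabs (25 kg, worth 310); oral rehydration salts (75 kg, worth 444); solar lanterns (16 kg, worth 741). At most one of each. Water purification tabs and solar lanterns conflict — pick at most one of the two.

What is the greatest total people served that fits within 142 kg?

2566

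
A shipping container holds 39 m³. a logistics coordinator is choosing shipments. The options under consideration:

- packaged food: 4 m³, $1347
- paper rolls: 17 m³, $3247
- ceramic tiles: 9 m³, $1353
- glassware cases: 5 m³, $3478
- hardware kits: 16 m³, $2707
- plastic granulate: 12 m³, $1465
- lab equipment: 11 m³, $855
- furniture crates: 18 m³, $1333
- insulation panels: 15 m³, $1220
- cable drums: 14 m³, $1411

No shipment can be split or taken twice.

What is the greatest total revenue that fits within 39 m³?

9537

By revenue per m³: glassware cases 695.60, packaged food 336.75, paper rolls 191.00, hardware kits 169.19 lead.
Taking the top-ratio shipments first gives packaged food + paper rolls + ceramic tiles + glassware cases for 9425 (35 m³).
Replace ceramic tiles with plastic granulate: the trade gains 112 net, giving 9537 at 38 m³.
The closest alternative, paper rolls + glassware cases + hardware kits, reaches only 9432.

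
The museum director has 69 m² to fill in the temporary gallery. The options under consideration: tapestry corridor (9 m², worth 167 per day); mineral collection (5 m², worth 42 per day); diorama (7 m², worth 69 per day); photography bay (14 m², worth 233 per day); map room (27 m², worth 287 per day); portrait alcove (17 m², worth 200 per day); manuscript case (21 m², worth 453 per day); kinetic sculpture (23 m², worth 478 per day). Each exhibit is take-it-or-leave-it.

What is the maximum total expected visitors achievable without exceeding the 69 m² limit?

1331

Best packing: tapestry corridor + photography bay + manuscript case + kinetic sculpture — 67 m², 1331 total.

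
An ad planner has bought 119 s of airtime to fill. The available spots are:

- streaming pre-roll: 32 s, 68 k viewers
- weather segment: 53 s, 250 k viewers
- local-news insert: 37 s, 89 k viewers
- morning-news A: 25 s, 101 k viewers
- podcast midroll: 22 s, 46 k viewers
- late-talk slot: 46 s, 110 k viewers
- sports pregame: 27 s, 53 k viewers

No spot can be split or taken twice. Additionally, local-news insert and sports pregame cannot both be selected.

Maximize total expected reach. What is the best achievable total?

440

Best packing: weather segment + local-news insert + morning-news A — 115 s, 440 total.
Next best is streaming pre-roll + weather segment + morning-news A at 419 (110 s) — short by 21.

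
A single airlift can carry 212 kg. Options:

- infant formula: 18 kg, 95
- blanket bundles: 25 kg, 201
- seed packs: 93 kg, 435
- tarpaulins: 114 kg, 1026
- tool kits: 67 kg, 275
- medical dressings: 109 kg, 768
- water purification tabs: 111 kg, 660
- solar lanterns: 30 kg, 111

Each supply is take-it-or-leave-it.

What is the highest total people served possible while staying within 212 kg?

1502

Density check — tarpaulins 9.00, blanket bundles 8.04, medical dressings 7.05 are the best per kg.
Filling by ratio: infant formula + blanket bundles + tarpaulins + solar lanterns for 1433, with 25 kg left unused.
Dropping infant formula and solar lanterns frees 48 kg; slotting in tool kits (67 kg) lifts the total to 1502 at 206 kg.
Runner-up seed packs + tarpaulins tops out at 1461.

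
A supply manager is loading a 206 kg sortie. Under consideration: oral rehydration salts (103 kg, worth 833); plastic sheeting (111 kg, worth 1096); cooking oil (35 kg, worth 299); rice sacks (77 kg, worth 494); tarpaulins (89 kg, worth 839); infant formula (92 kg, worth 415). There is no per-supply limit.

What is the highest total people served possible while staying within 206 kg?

Plastic sheeting + tarpaulins uses 200 of the 206 kg and totals 1935.

1935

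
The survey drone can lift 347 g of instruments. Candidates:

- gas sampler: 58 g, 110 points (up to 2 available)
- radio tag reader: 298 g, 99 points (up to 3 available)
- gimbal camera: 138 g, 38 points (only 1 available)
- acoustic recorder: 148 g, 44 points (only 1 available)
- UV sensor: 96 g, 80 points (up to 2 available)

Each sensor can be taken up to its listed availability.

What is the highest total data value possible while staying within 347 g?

380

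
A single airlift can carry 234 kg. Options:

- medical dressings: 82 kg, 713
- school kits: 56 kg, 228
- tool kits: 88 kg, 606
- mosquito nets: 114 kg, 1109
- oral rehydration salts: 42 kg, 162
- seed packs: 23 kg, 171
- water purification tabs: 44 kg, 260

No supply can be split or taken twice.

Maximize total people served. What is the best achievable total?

1993

Density check — mosquito nets 9.73, medical dressings 8.70, seed packs 7.43 are the best per kg.
Taking medical dressings + mosquito nets + seed packs: 219 kg used, 1993 in people served.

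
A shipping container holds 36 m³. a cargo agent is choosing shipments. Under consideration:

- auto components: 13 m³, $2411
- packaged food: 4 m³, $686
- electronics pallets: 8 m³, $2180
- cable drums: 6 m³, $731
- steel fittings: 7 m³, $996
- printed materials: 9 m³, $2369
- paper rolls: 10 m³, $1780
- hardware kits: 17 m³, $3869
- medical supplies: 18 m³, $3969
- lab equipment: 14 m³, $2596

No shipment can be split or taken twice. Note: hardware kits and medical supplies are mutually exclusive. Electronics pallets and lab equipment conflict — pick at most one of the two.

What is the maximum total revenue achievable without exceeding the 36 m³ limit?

Filling by ratio: electronics pallets + printed materials + hardware kits for 8418, with 2 m³ left unused.
Dropping hardware kits frees 17 m³; slotting in medical supplies (18 m³) lifts the total to 8518 at 35 m³.
No other feasible combination exceeds 8518.

8518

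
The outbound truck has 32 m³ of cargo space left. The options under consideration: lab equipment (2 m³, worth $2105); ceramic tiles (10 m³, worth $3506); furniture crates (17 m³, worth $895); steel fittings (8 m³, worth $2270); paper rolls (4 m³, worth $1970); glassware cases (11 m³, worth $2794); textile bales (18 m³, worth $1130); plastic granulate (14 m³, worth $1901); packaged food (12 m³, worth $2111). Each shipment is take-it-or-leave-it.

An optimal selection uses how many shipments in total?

4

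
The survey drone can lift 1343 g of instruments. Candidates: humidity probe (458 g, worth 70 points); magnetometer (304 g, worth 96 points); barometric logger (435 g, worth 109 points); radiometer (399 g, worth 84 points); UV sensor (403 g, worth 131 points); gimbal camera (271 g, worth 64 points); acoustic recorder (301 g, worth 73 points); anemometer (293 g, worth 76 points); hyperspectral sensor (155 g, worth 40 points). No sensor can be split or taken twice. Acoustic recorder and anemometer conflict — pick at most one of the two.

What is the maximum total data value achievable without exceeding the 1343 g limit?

376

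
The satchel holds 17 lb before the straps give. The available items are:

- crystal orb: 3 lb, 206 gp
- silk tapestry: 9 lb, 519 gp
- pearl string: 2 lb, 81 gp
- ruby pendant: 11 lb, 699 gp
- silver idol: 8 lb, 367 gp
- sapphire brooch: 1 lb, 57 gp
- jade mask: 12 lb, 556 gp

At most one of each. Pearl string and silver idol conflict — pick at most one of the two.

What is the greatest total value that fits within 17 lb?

1043

Crystal orb + pearl string + ruby pendant + sapphire brooch uses 17 of the 17 lb and totals 1043.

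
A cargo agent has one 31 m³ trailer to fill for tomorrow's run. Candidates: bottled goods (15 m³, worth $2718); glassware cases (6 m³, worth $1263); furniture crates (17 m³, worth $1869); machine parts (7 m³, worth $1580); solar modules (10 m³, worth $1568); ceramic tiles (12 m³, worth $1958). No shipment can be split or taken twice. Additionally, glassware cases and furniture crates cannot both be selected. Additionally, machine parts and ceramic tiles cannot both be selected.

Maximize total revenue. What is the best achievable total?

Taking bottled goods + glassware cases + machine parts: 28 m³ used, 5561 in revenue.
Next best is bottled goods + glassware cases + solar modules at 5549 (31 m³) — short by 12.

5561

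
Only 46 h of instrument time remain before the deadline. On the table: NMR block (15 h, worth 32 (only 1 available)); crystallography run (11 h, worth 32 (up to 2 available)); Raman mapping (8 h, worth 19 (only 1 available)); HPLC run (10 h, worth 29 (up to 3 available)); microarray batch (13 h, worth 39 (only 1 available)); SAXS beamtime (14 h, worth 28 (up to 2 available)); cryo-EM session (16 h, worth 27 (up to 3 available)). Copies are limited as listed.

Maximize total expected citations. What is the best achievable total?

Ranking by ratio (expected citations/h): microarray batch 3.00, crystallography run 2.91, HPLC run 2.90, Raman mapping 2.38.
Best packing: 2×crystallography run + HPLC run + microarray batch — 45 h, 132 total.
The spare 1 h is too small for any remaining experiment, and no exchange beats 132.

132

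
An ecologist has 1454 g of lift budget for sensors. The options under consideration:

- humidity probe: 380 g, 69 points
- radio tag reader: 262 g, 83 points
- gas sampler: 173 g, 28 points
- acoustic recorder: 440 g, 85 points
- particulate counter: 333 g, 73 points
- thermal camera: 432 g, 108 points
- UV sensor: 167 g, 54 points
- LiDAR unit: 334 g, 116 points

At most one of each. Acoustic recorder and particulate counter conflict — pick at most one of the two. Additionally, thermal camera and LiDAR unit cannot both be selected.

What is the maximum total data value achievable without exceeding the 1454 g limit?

366

Best packing: radio tag reader + gas sampler + acoustic recorder + UV sensor + LiDAR unit — 1376 g, 366 total.
Every other selection either busts 1454 g or breaks a pairing rule or fails to beat 366.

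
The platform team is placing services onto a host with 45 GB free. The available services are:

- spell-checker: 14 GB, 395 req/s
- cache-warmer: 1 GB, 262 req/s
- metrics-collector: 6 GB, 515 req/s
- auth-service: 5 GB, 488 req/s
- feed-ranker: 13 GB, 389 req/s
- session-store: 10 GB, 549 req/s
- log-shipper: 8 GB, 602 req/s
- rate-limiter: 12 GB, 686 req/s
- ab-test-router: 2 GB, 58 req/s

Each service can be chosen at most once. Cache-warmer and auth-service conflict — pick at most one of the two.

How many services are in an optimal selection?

6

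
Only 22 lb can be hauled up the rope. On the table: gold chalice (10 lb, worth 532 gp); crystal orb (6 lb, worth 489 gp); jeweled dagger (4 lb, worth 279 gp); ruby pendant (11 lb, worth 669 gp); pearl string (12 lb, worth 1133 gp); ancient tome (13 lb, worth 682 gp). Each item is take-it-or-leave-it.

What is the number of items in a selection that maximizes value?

3

Optimal total is 1901.
One optimal bundle: crystal orb + jeweled dagger + pearl string (22 lb).
Any selection reaching 1901 contains exactly 3 items.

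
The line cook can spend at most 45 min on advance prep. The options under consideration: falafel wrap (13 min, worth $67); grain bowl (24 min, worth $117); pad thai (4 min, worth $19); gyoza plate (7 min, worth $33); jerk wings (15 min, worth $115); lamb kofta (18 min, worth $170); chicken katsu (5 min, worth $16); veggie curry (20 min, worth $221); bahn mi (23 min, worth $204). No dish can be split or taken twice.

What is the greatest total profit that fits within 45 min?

Filling by ratio: pad thai + lamb kofta + veggie curry for 410, with 3 min left unused.
The 22 min tied up in pad thai and lamb kofta is better spent on bahn mi — total rises to 425 (43 min).
The closest alternative, gyoza plate + lamb kofta + veggie curry, reaches only 424.

425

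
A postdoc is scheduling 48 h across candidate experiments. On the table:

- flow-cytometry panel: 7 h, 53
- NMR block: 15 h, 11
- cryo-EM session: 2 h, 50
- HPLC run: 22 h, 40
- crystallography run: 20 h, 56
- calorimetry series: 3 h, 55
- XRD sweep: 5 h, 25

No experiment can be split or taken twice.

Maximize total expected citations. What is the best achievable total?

239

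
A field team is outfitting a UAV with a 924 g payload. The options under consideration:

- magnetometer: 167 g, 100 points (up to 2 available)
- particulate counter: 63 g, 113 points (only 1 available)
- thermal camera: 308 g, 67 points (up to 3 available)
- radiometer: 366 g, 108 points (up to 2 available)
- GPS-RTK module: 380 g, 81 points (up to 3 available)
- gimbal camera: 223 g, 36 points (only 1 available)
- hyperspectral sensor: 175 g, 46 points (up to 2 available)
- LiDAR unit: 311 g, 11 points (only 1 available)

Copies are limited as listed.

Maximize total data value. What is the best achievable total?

Density check — particulate counter 1.79, magnetometer 0.60, radiometer 0.30 are the best per g.
Greedy by ratio would take 2×magnetometer + particulate counter + radiometer: 763 g used, total 421.
Replace radiometer with thermal camera + hyperspectral sensor: the trade gains 5 net, giving 426 at 880 g.
The spare 44 g is too small for any remaining sensor, and no exchange beats 426.

426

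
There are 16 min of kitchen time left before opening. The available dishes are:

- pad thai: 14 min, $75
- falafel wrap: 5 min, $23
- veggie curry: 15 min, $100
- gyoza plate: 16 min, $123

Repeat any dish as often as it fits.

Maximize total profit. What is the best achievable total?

Density check — gyoza plate 7.69, veggie curry 6.67, pad thai 5.36 are the best per min.
Taking gyoza plate: 16 min used, 123 in profit.
No other feasible combination exceeds 123.

123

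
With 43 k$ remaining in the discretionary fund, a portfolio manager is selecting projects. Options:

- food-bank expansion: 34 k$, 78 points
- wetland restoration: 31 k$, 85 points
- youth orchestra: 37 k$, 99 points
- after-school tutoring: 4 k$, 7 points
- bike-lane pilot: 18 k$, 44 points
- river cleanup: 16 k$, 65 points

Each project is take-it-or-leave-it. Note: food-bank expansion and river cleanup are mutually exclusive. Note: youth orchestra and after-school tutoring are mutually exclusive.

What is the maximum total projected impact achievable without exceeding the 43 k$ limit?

116

After-school tutoring + bike-lane pilot + river cleanup uses 38 of the 43 k$ and totals 116.
Runner-up bike-lane pilot + river cleanup tops out at 109.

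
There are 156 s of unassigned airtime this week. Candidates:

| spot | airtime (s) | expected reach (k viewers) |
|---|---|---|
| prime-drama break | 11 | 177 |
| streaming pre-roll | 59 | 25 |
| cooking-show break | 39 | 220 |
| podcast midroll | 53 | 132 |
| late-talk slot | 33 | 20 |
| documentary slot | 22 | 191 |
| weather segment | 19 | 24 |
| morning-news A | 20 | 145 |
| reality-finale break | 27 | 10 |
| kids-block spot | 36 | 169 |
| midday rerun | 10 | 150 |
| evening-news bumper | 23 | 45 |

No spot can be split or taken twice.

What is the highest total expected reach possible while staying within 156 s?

1052

The ratio ordering already packs tightly: prime-drama break + cooking-show break + documentary slot + morning-news A + kids-block spot + midday rerun, 138 s, 1052.
That's the maximum — no swap from here does better than 1052.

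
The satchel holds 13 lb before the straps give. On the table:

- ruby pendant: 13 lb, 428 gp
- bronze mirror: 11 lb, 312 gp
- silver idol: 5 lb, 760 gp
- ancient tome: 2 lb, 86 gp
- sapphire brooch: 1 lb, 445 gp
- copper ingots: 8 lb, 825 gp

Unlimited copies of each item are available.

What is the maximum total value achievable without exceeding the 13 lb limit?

Taking 13×sapphire brooch: 13 lb used, 5785 in value.
Nothing else within 13 lb beats 5785.

5785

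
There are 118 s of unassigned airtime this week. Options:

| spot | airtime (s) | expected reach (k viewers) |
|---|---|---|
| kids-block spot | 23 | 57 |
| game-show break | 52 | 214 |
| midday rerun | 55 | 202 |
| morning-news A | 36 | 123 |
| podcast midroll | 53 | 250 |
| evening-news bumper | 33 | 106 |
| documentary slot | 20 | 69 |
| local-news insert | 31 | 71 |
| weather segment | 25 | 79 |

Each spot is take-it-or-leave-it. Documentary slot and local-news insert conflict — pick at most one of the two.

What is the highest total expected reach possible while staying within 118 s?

464

Density check — podcast midroll 4.72, game-show break 4.12, midday rerun 3.67, documentary slot 3.45 are the best per s.
Taking game-show break + podcast midroll: 105 s used, 464 in expected reach.
That's the maximum — no feasible swap from here does better than 464.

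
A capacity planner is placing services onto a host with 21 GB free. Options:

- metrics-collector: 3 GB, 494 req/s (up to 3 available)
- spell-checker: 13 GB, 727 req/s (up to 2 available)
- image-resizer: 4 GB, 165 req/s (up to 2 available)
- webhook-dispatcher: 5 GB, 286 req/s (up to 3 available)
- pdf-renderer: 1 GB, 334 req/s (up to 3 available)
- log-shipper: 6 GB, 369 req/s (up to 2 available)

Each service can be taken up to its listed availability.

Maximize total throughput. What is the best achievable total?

2935

Density check — pdf-renderer 334.00, metrics-collector 164.67, log-shipper 61.50 are the best per GB.
A density-first pass picks 3×metrics-collector + 3×pdf-renderer + log-shipper — 2853 at 18 GB.
Replace log-shipper with image-resizer + webhook-dispatcher: the trade gains 82 net, giving 2935 at 21 GB.
Nothing else within 21 GB beats 2935.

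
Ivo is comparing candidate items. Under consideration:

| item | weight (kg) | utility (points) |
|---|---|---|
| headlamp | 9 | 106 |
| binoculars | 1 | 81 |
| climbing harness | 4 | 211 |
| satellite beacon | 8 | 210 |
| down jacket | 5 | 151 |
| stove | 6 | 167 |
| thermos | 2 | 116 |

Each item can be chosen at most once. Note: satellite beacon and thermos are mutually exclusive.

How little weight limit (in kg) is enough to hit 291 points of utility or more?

Look for the lowest-weight combination reaching 291.
binoculars + climbing harness: 292 utility at 5 kg.
Any bundle with less than 5 kg falls short of 291.

5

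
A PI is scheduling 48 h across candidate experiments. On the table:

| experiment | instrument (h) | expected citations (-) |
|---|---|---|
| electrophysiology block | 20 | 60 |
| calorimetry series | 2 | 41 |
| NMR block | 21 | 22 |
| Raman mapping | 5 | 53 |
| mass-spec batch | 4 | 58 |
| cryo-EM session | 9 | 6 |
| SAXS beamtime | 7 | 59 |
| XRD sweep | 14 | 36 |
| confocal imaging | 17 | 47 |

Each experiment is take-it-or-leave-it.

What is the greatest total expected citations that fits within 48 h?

277

Taking electrophysiology block + calorimetry series + Raman mapping + mass-spec batch + cryo-EM session + SAXS beamtime: 47 h used, 277 in expected citations.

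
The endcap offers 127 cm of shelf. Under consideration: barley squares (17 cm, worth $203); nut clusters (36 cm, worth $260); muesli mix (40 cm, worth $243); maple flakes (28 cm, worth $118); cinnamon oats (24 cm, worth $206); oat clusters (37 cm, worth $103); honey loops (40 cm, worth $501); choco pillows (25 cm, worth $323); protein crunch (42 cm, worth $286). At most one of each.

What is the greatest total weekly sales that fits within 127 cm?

By weekly sales per cm: choco pillows 12.92, honey loops 12.53, barley squares 11.94 lead.
Filling by ratio: barley squares + cinnamon oats + honey loops + choco pillows for 1233, with 21 cm left unused.
Replace cinnamon oats with protein crunch: the trade gains 80 net, giving 1313 at 124 cm.
Runner-up nut clusters + cinnamon oats + honey loops + choco pillows tops out at 1290.

1313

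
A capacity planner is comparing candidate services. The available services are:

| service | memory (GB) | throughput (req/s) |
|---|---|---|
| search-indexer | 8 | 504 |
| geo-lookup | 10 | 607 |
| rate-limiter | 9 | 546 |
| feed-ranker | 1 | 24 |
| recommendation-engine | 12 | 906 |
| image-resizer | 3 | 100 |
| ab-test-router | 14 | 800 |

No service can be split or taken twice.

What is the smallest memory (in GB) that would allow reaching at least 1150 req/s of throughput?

19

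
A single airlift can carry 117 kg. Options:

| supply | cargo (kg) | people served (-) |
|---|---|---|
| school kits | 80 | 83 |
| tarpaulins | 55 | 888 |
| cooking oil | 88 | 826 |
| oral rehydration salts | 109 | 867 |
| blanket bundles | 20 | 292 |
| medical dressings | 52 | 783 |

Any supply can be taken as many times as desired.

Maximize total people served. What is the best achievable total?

2×tarpaulins uses 110 of the 117 kg and totals 1776.
That's the maximum — no swap from here does better than 1776.

1776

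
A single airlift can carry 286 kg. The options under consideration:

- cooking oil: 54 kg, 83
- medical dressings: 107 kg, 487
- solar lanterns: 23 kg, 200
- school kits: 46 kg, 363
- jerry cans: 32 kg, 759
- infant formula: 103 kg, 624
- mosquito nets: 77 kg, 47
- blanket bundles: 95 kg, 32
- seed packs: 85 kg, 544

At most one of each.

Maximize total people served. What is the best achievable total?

2290

A density-first pass picks cooking oil + solar lanterns + school kits + jerry cans + seed packs — 1949 at 240 kg.
The 77 kg tied up in cooking oil and solar lanterns is better spent on infant formula — total rises to 2290 (266 kg).
The closest alternative, medical dressings + school kits + jerry cans + seed packs, reaches only 2153.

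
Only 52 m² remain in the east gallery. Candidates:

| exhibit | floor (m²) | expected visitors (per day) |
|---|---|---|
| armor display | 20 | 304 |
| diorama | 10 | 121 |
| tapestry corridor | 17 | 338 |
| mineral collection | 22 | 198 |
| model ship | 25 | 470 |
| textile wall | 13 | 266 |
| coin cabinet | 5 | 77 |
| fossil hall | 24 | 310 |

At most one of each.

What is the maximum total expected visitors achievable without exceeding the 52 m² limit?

Density check — textile wall 20.46, tapestry corridor 19.88, model ship 18.80, coin cabinet 15.40 are the best per m².
Filling by ratio: diorama + tapestry corridor + textile wall + coin cabinet for 802, with 7 m² left unused.
Dropping textile wall and coin cabinet frees 18 m²; slotting in model ship (25 m²) lifts the total to 929 at 52 m².
Next best is armor display + tapestry corridor + textile wall at 908 (50 m²) — short by 21.

929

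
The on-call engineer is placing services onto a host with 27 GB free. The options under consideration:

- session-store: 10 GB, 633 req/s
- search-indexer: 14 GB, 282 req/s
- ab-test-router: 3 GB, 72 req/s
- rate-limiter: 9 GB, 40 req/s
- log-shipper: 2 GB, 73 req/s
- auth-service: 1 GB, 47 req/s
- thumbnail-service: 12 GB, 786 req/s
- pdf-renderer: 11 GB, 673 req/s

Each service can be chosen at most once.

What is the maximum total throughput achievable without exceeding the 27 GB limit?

1579

Taking the top-ratio services first gives session-store + log-shipper + auth-service + thumbnail-service for 1539 (25 GB).
Dropping session-store frees 10 GB; slotting in pdf-renderer (11 GB) lifts the total to 1579 at 26 GB.
Runner-up ab-test-router + auth-service + thumbnail-service + pdf-renderer tops out at 1578.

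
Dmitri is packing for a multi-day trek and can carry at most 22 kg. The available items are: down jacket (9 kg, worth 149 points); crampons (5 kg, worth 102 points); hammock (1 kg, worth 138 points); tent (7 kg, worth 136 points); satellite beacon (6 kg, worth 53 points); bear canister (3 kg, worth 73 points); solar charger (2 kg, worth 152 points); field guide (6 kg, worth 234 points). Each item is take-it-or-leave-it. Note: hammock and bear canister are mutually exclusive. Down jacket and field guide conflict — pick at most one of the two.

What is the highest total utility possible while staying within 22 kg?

Taking crampons + hammock + tent + solar charger + field guide: 21 kg used, 762 in utility.
No other feasible combination exceeds 762.

762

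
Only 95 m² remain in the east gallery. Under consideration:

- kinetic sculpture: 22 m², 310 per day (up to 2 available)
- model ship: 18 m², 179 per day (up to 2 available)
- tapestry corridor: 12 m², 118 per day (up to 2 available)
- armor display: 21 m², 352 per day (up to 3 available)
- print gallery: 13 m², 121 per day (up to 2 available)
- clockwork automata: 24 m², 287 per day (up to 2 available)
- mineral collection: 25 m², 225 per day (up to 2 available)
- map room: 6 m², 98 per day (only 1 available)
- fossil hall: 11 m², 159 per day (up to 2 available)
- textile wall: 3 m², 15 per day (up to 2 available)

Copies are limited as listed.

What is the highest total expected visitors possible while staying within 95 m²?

1487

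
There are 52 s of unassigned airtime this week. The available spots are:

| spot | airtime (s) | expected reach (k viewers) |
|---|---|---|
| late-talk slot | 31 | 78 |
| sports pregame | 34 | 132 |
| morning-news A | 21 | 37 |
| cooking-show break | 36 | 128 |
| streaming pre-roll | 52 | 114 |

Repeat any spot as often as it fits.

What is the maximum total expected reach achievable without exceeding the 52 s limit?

Taking sports pregame: 34 s used, 132 in expected reach.
That's the maximum — no swap from here does better than 132.

132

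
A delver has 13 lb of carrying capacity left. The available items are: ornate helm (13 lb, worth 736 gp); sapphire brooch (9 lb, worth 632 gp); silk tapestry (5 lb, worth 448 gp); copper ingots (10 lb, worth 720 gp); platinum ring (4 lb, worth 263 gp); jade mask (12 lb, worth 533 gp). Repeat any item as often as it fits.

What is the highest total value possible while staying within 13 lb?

Density check — silk tapestry 89.60, copper ingots 72.00, sapphire brooch 70.22 are the best per lb.
Taking the top-ratio items first gives 2×silk tapestry for 896 (10 lb).
Dropping silk tapestry frees 5 lb; slotting in 2×platinum ring (8 lb) lifts the total to 974 at 13 lb.

974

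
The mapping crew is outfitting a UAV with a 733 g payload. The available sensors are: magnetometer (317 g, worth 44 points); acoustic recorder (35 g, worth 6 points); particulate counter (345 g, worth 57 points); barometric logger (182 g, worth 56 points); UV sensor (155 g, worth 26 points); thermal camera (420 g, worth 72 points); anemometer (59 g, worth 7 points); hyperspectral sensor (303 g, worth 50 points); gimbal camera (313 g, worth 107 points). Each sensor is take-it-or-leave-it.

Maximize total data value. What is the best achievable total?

196

By data value per g: gimbal camera 0.34, barometric logger 0.31, acoustic recorder 0.17 lead.
Taking the top-ratio sensors first gives acoustic recorder + barometric logger + UV sensor + gimbal camera for 195 (685 g).
Replace acoustic recorder with anemometer: the trade gains 1 net, giving 196 at 709 g.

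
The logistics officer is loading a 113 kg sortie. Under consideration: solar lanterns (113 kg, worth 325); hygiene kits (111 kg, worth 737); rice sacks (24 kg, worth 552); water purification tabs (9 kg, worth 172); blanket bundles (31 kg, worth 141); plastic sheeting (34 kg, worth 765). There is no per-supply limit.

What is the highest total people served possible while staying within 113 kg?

2467

Ranking by ratio (people served/kg): rice sacks 23.00, plastic sheeting 22.50, water purification tabs 19.11, hygiene kits 6.64.
Taking the top-ratio supplies first gives 4×rice sacks + water purification tabs for 2380 (105 kg).
Dropping 4×rice sacks frees 96 kg; slotting in 3×plastic sheeting (102 kg) lifts the total to 2467 at 111 kg.
Every other selection either busts 113 kg or fails to beat 2467.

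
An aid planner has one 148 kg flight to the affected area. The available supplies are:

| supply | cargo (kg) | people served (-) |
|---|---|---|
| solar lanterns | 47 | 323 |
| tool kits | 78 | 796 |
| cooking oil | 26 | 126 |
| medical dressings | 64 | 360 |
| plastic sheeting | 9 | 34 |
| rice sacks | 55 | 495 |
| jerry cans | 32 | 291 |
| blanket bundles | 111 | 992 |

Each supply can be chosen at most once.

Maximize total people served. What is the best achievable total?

Density check — tool kits 10.21, jerry cans 9.09, rice sacks 9.00 are the best per kg.
Filling by ratio: tool kits + cooking oil + plastic sheeting + jerry cans for 1247, with 3 kg left unused.
The 58 kg tied up in cooking oil and jerry cans is better spent on rice sacks — total rises to 1325 (142 kg).
The spare 6 kg is too small for any remaining supply, and no exchange beats 1325.

1325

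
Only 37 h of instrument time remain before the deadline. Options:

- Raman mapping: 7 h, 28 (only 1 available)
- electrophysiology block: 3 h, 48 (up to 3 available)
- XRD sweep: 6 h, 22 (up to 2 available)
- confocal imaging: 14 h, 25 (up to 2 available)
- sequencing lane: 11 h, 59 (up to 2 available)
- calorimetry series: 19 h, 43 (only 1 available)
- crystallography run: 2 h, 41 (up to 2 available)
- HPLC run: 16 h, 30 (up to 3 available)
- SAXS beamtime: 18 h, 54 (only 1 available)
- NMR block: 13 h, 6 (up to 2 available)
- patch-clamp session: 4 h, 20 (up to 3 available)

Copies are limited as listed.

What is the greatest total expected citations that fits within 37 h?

345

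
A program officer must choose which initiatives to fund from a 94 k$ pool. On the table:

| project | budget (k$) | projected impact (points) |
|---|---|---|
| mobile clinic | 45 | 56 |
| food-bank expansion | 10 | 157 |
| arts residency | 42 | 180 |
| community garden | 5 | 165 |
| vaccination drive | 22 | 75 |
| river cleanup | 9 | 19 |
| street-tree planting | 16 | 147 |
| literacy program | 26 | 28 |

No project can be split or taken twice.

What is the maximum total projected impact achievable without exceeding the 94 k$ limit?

The ratio ordering already packs tightly: food-bank expansion + arts residency + community garden + river cleanup + street-tree planting, 82 k$, 668.
Nothing else within 94 k$ beats 668.

668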